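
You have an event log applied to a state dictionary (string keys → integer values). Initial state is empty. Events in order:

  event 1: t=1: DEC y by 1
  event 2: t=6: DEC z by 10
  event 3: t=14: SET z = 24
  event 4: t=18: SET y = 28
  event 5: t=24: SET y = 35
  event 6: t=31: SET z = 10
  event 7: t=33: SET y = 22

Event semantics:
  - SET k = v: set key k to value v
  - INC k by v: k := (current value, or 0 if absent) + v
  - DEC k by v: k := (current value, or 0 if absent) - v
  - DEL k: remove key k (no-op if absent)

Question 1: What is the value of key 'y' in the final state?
Answer: 22

Derivation:
Track key 'y' through all 7 events:
  event 1 (t=1: DEC y by 1): y (absent) -> -1
  event 2 (t=6: DEC z by 10): y unchanged
  event 3 (t=14: SET z = 24): y unchanged
  event 4 (t=18: SET y = 28): y -1 -> 28
  event 5 (t=24: SET y = 35): y 28 -> 35
  event 6 (t=31: SET z = 10): y unchanged
  event 7 (t=33: SET y = 22): y 35 -> 22
Final: y = 22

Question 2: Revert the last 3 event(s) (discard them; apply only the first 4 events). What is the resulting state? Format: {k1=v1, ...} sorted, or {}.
Keep first 4 events (discard last 3):
  after event 1 (t=1: DEC y by 1): {y=-1}
  after event 2 (t=6: DEC z by 10): {y=-1, z=-10}
  after event 3 (t=14: SET z = 24): {y=-1, z=24}
  after event 4 (t=18: SET y = 28): {y=28, z=24}

Answer: {y=28, z=24}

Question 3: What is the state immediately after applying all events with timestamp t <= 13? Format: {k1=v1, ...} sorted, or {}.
Apply events with t <= 13 (2 events):
  after event 1 (t=1: DEC y by 1): {y=-1}
  after event 2 (t=6: DEC z by 10): {y=-1, z=-10}

Answer: {y=-1, z=-10}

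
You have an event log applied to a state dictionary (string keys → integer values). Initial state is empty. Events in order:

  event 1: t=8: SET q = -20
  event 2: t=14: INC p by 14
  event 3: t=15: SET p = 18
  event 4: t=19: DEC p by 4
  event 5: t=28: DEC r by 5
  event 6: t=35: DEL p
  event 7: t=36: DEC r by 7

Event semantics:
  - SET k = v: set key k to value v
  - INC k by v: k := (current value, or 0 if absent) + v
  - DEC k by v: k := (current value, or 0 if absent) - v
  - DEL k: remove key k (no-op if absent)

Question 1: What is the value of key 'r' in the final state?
Track key 'r' through all 7 events:
  event 1 (t=8: SET q = -20): r unchanged
  event 2 (t=14: INC p by 14): r unchanged
  event 3 (t=15: SET p = 18): r unchanged
  event 4 (t=19: DEC p by 4): r unchanged
  event 5 (t=28: DEC r by 5): r (absent) -> -5
  event 6 (t=35: DEL p): r unchanged
  event 7 (t=36: DEC r by 7): r -5 -> -12
Final: r = -12

Answer: -12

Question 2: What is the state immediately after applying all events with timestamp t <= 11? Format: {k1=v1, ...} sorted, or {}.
Apply events with t <= 11 (1 events):
  after event 1 (t=8: SET q = -20): {q=-20}

Answer: {q=-20}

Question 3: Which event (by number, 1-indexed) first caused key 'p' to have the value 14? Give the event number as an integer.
Looking for first event where p becomes 14:
  event 2: p (absent) -> 14  <-- first match

Answer: 2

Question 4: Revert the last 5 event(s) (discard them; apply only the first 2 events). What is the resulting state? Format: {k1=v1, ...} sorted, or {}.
Answer: {p=14, q=-20}

Derivation:
Keep first 2 events (discard last 5):
  after event 1 (t=8: SET q = -20): {q=-20}
  after event 2 (t=14: INC p by 14): {p=14, q=-20}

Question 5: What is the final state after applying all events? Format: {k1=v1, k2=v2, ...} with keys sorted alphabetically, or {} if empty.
Answer: {q=-20, r=-12}

Derivation:
  after event 1 (t=8: SET q = -20): {q=-20}
  after event 2 (t=14: INC p by 14): {p=14, q=-20}
  after event 3 (t=15: SET p = 18): {p=18, q=-20}
  after event 4 (t=19: DEC p by 4): {p=14, q=-20}
  after event 5 (t=28: DEC r by 5): {p=14, q=-20, r=-5}
  after event 6 (t=35: DEL p): {q=-20, r=-5}
  after event 7 (t=36: DEC r by 7): {q=-20, r=-12}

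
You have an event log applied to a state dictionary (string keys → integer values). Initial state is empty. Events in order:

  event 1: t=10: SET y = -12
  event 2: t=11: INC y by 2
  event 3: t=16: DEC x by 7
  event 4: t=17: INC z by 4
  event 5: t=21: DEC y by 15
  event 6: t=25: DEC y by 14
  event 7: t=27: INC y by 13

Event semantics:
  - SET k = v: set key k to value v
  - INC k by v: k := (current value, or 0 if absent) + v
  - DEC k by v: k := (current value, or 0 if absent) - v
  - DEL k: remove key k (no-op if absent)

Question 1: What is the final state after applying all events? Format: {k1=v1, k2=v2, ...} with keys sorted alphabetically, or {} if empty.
  after event 1 (t=10: SET y = -12): {y=-12}
  after event 2 (t=11: INC y by 2): {y=-10}
  after event 3 (t=16: DEC x by 7): {x=-7, y=-10}
  after event 4 (t=17: INC z by 4): {x=-7, y=-10, z=4}
  after event 5 (t=21: DEC y by 15): {x=-7, y=-25, z=4}
  after event 6 (t=25: DEC y by 14): {x=-7, y=-39, z=4}
  after event 7 (t=27: INC y by 13): {x=-7, y=-26, z=4}

Answer: {x=-7, y=-26, z=4}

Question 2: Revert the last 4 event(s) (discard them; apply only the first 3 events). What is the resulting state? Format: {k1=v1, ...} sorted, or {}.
Answer: {x=-7, y=-10}

Derivation:
Keep first 3 events (discard last 4):
  after event 1 (t=10: SET y = -12): {y=-12}
  after event 2 (t=11: INC y by 2): {y=-10}
  after event 3 (t=16: DEC x by 7): {x=-7, y=-10}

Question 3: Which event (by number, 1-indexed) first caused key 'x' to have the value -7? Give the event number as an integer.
Answer: 3

Derivation:
Looking for first event where x becomes -7:
  event 3: x (absent) -> -7  <-- first match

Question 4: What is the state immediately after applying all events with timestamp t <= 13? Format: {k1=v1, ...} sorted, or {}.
Apply events with t <= 13 (2 events):
  after event 1 (t=10: SET y = -12): {y=-12}
  after event 2 (t=11: INC y by 2): {y=-10}

Answer: {y=-10}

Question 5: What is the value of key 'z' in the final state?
Track key 'z' through all 7 events:
  event 1 (t=10: SET y = -12): z unchanged
  event 2 (t=11: INC y by 2): z unchanged
  event 3 (t=16: DEC x by 7): z unchanged
  event 4 (t=17: INC z by 4): z (absent) -> 4
  event 5 (t=21: DEC y by 15): z unchanged
  event 6 (t=25: DEC y by 14): z unchanged
  event 7 (t=27: INC y by 13): z unchanged
Final: z = 4

Answer: 4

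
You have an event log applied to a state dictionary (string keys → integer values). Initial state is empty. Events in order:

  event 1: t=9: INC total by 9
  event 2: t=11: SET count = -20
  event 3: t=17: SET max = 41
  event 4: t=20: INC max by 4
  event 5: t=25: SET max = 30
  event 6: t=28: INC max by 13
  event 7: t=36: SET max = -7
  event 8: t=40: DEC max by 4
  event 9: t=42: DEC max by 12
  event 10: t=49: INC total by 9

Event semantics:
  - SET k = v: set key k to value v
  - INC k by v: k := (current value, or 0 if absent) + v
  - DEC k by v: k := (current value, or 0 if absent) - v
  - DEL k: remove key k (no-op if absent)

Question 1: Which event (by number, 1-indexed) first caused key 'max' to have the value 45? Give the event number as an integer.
Answer: 4

Derivation:
Looking for first event where max becomes 45:
  event 3: max = 41
  event 4: max 41 -> 45  <-- first match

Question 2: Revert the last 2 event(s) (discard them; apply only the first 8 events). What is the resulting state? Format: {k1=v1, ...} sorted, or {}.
Keep first 8 events (discard last 2):
  after event 1 (t=9: INC total by 9): {total=9}
  after event 2 (t=11: SET count = -20): {count=-20, total=9}
  after event 3 (t=17: SET max = 41): {count=-20, max=41, total=9}
  after event 4 (t=20: INC max by 4): {count=-20, max=45, total=9}
  after event 5 (t=25: SET max = 30): {count=-20, max=30, total=9}
  after event 6 (t=28: INC max by 13): {count=-20, max=43, total=9}
  after event 7 (t=36: SET max = -7): {count=-20, max=-7, total=9}
  after event 8 (t=40: DEC max by 4): {count=-20, max=-11, total=9}

Answer: {count=-20, max=-11, total=9}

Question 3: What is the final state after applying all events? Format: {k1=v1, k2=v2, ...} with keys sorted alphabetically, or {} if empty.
  after event 1 (t=9: INC total by 9): {total=9}
  after event 2 (t=11: SET count = -20): {count=-20, total=9}
  after event 3 (t=17: SET max = 41): {count=-20, max=41, total=9}
  after event 4 (t=20: INC max by 4): {count=-20, max=45, total=9}
  after event 5 (t=25: SET max = 30): {count=-20, max=30, total=9}
  after event 6 (t=28: INC max by 13): {count=-20, max=43, total=9}
  after event 7 (t=36: SET max = -7): {count=-20, max=-7, total=9}
  after event 8 (t=40: DEC max by 4): {count=-20, max=-11, total=9}
  after event 9 (t=42: DEC max by 12): {count=-20, max=-23, total=9}
  after event 10 (t=49: INC total by 9): {count=-20, max=-23, total=18}

Answer: {count=-20, max=-23, total=18}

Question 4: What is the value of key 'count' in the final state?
Track key 'count' through all 10 events:
  event 1 (t=9: INC total by 9): count unchanged
  event 2 (t=11: SET count = -20): count (absent) -> -20
  event 3 (t=17: SET max = 41): count unchanged
  event 4 (t=20: INC max by 4): count unchanged
  event 5 (t=25: SET max = 30): count unchanged
  event 6 (t=28: INC max by 13): count unchanged
  event 7 (t=36: SET max = -7): count unchanged
  event 8 (t=40: DEC max by 4): count unchanged
  event 9 (t=42: DEC max by 12): count unchanged
  event 10 (t=49: INC total by 9): count unchanged
Final: count = -20

Answer: -20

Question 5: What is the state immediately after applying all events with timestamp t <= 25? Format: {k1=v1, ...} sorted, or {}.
Apply events with t <= 25 (5 events):
  after event 1 (t=9: INC total by 9): {total=9}
  after event 2 (t=11: SET count = -20): {count=-20, total=9}
  after event 3 (t=17: SET max = 41): {count=-20, max=41, total=9}
  after event 4 (t=20: INC max by 4): {count=-20, max=45, total=9}
  after event 5 (t=25: SET max = 30): {count=-20, max=30, total=9}

Answer: {count=-20, max=30, total=9}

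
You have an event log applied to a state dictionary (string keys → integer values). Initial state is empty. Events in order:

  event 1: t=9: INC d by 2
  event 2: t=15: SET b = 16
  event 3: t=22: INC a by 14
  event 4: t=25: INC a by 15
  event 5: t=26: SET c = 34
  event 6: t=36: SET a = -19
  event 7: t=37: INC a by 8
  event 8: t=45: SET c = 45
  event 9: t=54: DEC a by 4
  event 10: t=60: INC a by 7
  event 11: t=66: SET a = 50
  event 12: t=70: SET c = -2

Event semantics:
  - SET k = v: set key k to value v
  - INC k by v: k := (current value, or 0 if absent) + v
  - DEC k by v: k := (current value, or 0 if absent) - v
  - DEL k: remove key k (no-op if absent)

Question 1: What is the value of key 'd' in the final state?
Answer: 2

Derivation:
Track key 'd' through all 12 events:
  event 1 (t=9: INC d by 2): d (absent) -> 2
  event 2 (t=15: SET b = 16): d unchanged
  event 3 (t=22: INC a by 14): d unchanged
  event 4 (t=25: INC a by 15): d unchanged
  event 5 (t=26: SET c = 34): d unchanged
  event 6 (t=36: SET a = -19): d unchanged
  event 7 (t=37: INC a by 8): d unchanged
  event 8 (t=45: SET c = 45): d unchanged
  event 9 (t=54: DEC a by 4): d unchanged
  event 10 (t=60: INC a by 7): d unchanged
  event 11 (t=66: SET a = 50): d unchanged
  event 12 (t=70: SET c = -2): d unchanged
Final: d = 2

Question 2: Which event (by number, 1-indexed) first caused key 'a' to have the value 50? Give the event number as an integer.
Looking for first event where a becomes 50:
  event 3: a = 14
  event 4: a = 29
  event 5: a = 29
  event 6: a = -19
  event 7: a = -11
  event 8: a = -11
  event 9: a = -15
  event 10: a = -8
  event 11: a -8 -> 50  <-- first match

Answer: 11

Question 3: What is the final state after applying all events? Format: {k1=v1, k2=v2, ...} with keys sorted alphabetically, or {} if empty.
  after event 1 (t=9: INC d by 2): {d=2}
  after event 2 (t=15: SET b = 16): {b=16, d=2}
  after event 3 (t=22: INC a by 14): {a=14, b=16, d=2}
  after event 4 (t=25: INC a by 15): {a=29, b=16, d=2}
  after event 5 (t=26: SET c = 34): {a=29, b=16, c=34, d=2}
  after event 6 (t=36: SET a = -19): {a=-19, b=16, c=34, d=2}
  after event 7 (t=37: INC a by 8): {a=-11, b=16, c=34, d=2}
  after event 8 (t=45: SET c = 45): {a=-11, b=16, c=45, d=2}
  after event 9 (t=54: DEC a by 4): {a=-15, b=16, c=45, d=2}
  after event 10 (t=60: INC a by 7): {a=-8, b=16, c=45, d=2}
  after event 11 (t=66: SET a = 50): {a=50, b=16, c=45, d=2}
  after event 12 (t=70: SET c = -2): {a=50, b=16, c=-2, d=2}

Answer: {a=50, b=16, c=-2, d=2}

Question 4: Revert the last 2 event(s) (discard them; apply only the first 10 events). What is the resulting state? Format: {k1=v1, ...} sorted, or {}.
Answer: {a=-8, b=16, c=45, d=2}

Derivation:
Keep first 10 events (discard last 2):
  after event 1 (t=9: INC d by 2): {d=2}
  after event 2 (t=15: SET b = 16): {b=16, d=2}
  after event 3 (t=22: INC a by 14): {a=14, b=16, d=2}
  after event 4 (t=25: INC a by 15): {a=29, b=16, d=2}
  after event 5 (t=26: SET c = 34): {a=29, b=16, c=34, d=2}
  after event 6 (t=36: SET a = -19): {a=-19, b=16, c=34, d=2}
  after event 7 (t=37: INC a by 8): {a=-11, b=16, c=34, d=2}
  after event 8 (t=45: SET c = 45): {a=-11, b=16, c=45, d=2}
  after event 9 (t=54: DEC a by 4): {a=-15, b=16, c=45, d=2}
  after event 10 (t=60: INC a by 7): {a=-8, b=16, c=45, d=2}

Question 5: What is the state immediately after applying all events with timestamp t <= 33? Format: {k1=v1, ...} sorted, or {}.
Answer: {a=29, b=16, c=34, d=2}

Derivation:
Apply events with t <= 33 (5 events):
  after event 1 (t=9: INC d by 2): {d=2}
  after event 2 (t=15: SET b = 16): {b=16, d=2}
  after event 3 (t=22: INC a by 14): {a=14, b=16, d=2}
  after event 4 (t=25: INC a by 15): {a=29, b=16, d=2}
  after event 5 (t=26: SET c = 34): {a=29, b=16, c=34, d=2}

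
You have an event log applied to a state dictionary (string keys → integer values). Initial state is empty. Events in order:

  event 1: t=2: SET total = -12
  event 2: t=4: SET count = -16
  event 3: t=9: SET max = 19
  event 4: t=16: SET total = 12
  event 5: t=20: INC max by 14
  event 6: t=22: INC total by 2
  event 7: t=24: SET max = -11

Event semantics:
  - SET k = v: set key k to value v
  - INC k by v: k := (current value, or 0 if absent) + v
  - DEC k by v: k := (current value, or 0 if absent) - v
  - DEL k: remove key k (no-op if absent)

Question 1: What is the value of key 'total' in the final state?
Track key 'total' through all 7 events:
  event 1 (t=2: SET total = -12): total (absent) -> -12
  event 2 (t=4: SET count = -16): total unchanged
  event 3 (t=9: SET max = 19): total unchanged
  event 4 (t=16: SET total = 12): total -12 -> 12
  event 5 (t=20: INC max by 14): total unchanged
  event 6 (t=22: INC total by 2): total 12 -> 14
  event 7 (t=24: SET max = -11): total unchanged
Final: total = 14

Answer: 14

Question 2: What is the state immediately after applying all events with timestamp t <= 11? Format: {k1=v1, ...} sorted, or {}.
Answer: {count=-16, max=19, total=-12}

Derivation:
Apply events with t <= 11 (3 events):
  after event 1 (t=2: SET total = -12): {total=-12}
  after event 2 (t=4: SET count = -16): {count=-16, total=-12}
  after event 3 (t=9: SET max = 19): {count=-16, max=19, total=-12}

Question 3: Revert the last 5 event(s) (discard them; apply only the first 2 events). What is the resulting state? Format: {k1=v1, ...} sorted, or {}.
Answer: {count=-16, total=-12}

Derivation:
Keep first 2 events (discard last 5):
  after event 1 (t=2: SET total = -12): {total=-12}
  after event 2 (t=4: SET count = -16): {count=-16, total=-12}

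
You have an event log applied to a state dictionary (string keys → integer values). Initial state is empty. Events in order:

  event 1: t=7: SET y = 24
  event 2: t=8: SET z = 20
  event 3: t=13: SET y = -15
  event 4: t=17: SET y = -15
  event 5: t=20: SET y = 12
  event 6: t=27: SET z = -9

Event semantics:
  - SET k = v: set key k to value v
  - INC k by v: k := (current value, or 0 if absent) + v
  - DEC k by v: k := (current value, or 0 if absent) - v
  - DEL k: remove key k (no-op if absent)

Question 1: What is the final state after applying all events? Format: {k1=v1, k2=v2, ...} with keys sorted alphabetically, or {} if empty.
Answer: {y=12, z=-9}

Derivation:
  after event 1 (t=7: SET y = 24): {y=24}
  after event 2 (t=8: SET z = 20): {y=24, z=20}
  after event 3 (t=13: SET y = -15): {y=-15, z=20}
  after event 4 (t=17: SET y = -15): {y=-15, z=20}
  after event 5 (t=20: SET y = 12): {y=12, z=20}
  after event 6 (t=27: SET z = -9): {y=12, z=-9}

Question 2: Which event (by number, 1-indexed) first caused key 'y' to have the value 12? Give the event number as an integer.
Looking for first event where y becomes 12:
  event 1: y = 24
  event 2: y = 24
  event 3: y = -15
  event 4: y = -15
  event 5: y -15 -> 12  <-- first match

Answer: 5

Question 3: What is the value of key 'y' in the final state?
Track key 'y' through all 6 events:
  event 1 (t=7: SET y = 24): y (absent) -> 24
  event 2 (t=8: SET z = 20): y unchanged
  event 3 (t=13: SET y = -15): y 24 -> -15
  event 4 (t=17: SET y = -15): y -15 -> -15
  event 5 (t=20: SET y = 12): y -15 -> 12
  event 6 (t=27: SET z = -9): y unchanged
Final: y = 12

Answer: 12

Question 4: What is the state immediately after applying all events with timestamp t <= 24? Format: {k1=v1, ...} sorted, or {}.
Answer: {y=12, z=20}

Derivation:
Apply events with t <= 24 (5 events):
  after event 1 (t=7: SET y = 24): {y=24}
  after event 2 (t=8: SET z = 20): {y=24, z=20}
  after event 3 (t=13: SET y = -15): {y=-15, z=20}
  after event 4 (t=17: SET y = -15): {y=-15, z=20}
  after event 5 (t=20: SET y = 12): {y=12, z=20}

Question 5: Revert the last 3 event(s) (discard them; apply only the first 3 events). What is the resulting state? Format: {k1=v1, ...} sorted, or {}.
Keep first 3 events (discard last 3):
  after event 1 (t=7: SET y = 24): {y=24}
  after event 2 (t=8: SET z = 20): {y=24, z=20}
  after event 3 (t=13: SET y = -15): {y=-15, z=20}

Answer: {y=-15, z=20}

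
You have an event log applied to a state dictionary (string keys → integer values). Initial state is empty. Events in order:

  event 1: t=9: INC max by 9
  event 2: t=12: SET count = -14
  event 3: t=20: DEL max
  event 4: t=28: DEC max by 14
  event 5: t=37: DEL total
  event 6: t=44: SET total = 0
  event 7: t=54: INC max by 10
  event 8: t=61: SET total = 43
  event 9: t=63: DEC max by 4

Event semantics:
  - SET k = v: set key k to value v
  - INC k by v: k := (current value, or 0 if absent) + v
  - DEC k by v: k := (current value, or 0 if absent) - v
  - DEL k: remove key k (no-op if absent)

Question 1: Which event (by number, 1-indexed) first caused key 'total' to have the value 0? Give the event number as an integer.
Looking for first event where total becomes 0:
  event 6: total (absent) -> 0  <-- first match

Answer: 6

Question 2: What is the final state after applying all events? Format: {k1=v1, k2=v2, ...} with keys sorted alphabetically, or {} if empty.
Answer: {count=-14, max=-8, total=43}

Derivation:
  after event 1 (t=9: INC max by 9): {max=9}
  after event 2 (t=12: SET count = -14): {count=-14, max=9}
  after event 3 (t=20: DEL max): {count=-14}
  after event 4 (t=28: DEC max by 14): {count=-14, max=-14}
  after event 5 (t=37: DEL total): {count=-14, max=-14}
  after event 6 (t=44: SET total = 0): {count=-14, max=-14, total=0}
  after event 7 (t=54: INC max by 10): {count=-14, max=-4, total=0}
  after event 8 (t=61: SET total = 43): {count=-14, max=-4, total=43}
  after event 9 (t=63: DEC max by 4): {count=-14, max=-8, total=43}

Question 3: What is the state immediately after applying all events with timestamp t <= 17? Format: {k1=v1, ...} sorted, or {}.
Answer: {count=-14, max=9}

Derivation:
Apply events with t <= 17 (2 events):
  after event 1 (t=9: INC max by 9): {max=9}
  after event 2 (t=12: SET count = -14): {count=-14, max=9}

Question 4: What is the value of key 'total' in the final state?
Answer: 43

Derivation:
Track key 'total' through all 9 events:
  event 1 (t=9: INC max by 9): total unchanged
  event 2 (t=12: SET count = -14): total unchanged
  event 3 (t=20: DEL max): total unchanged
  event 4 (t=28: DEC max by 14): total unchanged
  event 5 (t=37: DEL total): total (absent) -> (absent)
  event 6 (t=44: SET total = 0): total (absent) -> 0
  event 7 (t=54: INC max by 10): total unchanged
  event 8 (t=61: SET total = 43): total 0 -> 43
  event 9 (t=63: DEC max by 4): total unchanged
Final: total = 43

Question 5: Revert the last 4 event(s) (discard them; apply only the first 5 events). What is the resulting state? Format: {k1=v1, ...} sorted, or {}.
Answer: {count=-14, max=-14}

Derivation:
Keep first 5 events (discard last 4):
  after event 1 (t=9: INC max by 9): {max=9}
  after event 2 (t=12: SET count = -14): {count=-14, max=9}
  after event 3 (t=20: DEL max): {count=-14}
  after event 4 (t=28: DEC max by 14): {count=-14, max=-14}
  after event 5 (t=37: DEL total): {count=-14, max=-14}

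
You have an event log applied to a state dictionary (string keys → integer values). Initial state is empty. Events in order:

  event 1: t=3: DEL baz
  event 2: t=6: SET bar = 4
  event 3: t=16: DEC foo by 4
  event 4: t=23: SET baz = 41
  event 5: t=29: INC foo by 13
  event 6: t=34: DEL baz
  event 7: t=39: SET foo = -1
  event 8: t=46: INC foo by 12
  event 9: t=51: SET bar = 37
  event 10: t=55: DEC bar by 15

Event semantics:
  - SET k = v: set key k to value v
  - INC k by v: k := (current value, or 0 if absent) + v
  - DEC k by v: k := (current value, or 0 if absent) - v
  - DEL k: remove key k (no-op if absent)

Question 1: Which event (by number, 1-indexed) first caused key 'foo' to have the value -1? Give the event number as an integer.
Answer: 7

Derivation:
Looking for first event where foo becomes -1:
  event 3: foo = -4
  event 4: foo = -4
  event 5: foo = 9
  event 6: foo = 9
  event 7: foo 9 -> -1  <-- first match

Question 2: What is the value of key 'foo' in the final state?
Answer: 11

Derivation:
Track key 'foo' through all 10 events:
  event 1 (t=3: DEL baz): foo unchanged
  event 2 (t=6: SET bar = 4): foo unchanged
  event 3 (t=16: DEC foo by 4): foo (absent) -> -4
  event 4 (t=23: SET baz = 41): foo unchanged
  event 5 (t=29: INC foo by 13): foo -4 -> 9
  event 6 (t=34: DEL baz): foo unchanged
  event 7 (t=39: SET foo = -1): foo 9 -> -1
  event 8 (t=46: INC foo by 12): foo -1 -> 11
  event 9 (t=51: SET bar = 37): foo unchanged
  event 10 (t=55: DEC bar by 15): foo unchanged
Final: foo = 11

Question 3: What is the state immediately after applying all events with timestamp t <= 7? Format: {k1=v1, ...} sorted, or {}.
Answer: {bar=4}

Derivation:
Apply events with t <= 7 (2 events):
  after event 1 (t=3: DEL baz): {}
  after event 2 (t=6: SET bar = 4): {bar=4}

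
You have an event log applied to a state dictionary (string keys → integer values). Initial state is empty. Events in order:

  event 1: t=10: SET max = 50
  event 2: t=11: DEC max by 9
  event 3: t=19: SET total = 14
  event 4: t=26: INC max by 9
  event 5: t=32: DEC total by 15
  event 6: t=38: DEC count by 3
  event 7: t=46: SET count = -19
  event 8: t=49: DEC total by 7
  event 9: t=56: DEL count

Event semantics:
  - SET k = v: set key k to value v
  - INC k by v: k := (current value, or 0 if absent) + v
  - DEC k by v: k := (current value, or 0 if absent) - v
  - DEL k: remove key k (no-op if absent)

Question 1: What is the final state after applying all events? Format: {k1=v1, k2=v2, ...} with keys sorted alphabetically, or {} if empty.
Answer: {max=50, total=-8}

Derivation:
  after event 1 (t=10: SET max = 50): {max=50}
  after event 2 (t=11: DEC max by 9): {max=41}
  after event 3 (t=19: SET total = 14): {max=41, total=14}
  after event 4 (t=26: INC max by 9): {max=50, total=14}
  after event 5 (t=32: DEC total by 15): {max=50, total=-1}
  after event 6 (t=38: DEC count by 3): {count=-3, max=50, total=-1}
  after event 7 (t=46: SET count = -19): {count=-19, max=50, total=-1}
  after event 8 (t=49: DEC total by 7): {count=-19, max=50, total=-8}
  after event 9 (t=56: DEL count): {max=50, total=-8}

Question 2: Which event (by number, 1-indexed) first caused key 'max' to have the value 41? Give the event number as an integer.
Looking for first event where max becomes 41:
  event 1: max = 50
  event 2: max 50 -> 41  <-- first match

Answer: 2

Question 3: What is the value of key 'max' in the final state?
Answer: 50

Derivation:
Track key 'max' through all 9 events:
  event 1 (t=10: SET max = 50): max (absent) -> 50
  event 2 (t=11: DEC max by 9): max 50 -> 41
  event 3 (t=19: SET total = 14): max unchanged
  event 4 (t=26: INC max by 9): max 41 -> 50
  event 5 (t=32: DEC total by 15): max unchanged
  event 6 (t=38: DEC count by 3): max unchanged
  event 7 (t=46: SET count = -19): max unchanged
  event 8 (t=49: DEC total by 7): max unchanged
  event 9 (t=56: DEL count): max unchanged
Final: max = 50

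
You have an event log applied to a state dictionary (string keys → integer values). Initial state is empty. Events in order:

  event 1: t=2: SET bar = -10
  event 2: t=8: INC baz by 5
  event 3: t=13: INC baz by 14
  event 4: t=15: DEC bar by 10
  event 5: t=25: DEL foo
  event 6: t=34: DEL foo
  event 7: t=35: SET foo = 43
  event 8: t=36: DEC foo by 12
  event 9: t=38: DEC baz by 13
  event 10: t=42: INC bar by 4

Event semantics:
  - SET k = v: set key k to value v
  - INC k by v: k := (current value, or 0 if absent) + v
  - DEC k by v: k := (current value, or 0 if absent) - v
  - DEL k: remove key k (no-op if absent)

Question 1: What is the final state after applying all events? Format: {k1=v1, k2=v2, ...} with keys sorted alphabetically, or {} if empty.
  after event 1 (t=2: SET bar = -10): {bar=-10}
  after event 2 (t=8: INC baz by 5): {bar=-10, baz=5}
  after event 3 (t=13: INC baz by 14): {bar=-10, baz=19}
  after event 4 (t=15: DEC bar by 10): {bar=-20, baz=19}
  after event 5 (t=25: DEL foo): {bar=-20, baz=19}
  after event 6 (t=34: DEL foo): {bar=-20, baz=19}
  after event 7 (t=35: SET foo = 43): {bar=-20, baz=19, foo=43}
  after event 8 (t=36: DEC foo by 12): {bar=-20, baz=19, foo=31}
  after event 9 (t=38: DEC baz by 13): {bar=-20, baz=6, foo=31}
  after event 10 (t=42: INC bar by 4): {bar=-16, baz=6, foo=31}

Answer: {bar=-16, baz=6, foo=31}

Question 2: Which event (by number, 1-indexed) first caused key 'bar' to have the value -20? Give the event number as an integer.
Answer: 4

Derivation:
Looking for first event where bar becomes -20:
  event 1: bar = -10
  event 2: bar = -10
  event 3: bar = -10
  event 4: bar -10 -> -20  <-- first match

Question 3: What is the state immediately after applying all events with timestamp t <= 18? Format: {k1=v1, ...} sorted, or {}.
Apply events with t <= 18 (4 events):
  after event 1 (t=2: SET bar = -10): {bar=-10}
  after event 2 (t=8: INC baz by 5): {bar=-10, baz=5}
  after event 3 (t=13: INC baz by 14): {bar=-10, baz=19}
  after event 4 (t=15: DEC bar by 10): {bar=-20, baz=19}

Answer: {bar=-20, baz=19}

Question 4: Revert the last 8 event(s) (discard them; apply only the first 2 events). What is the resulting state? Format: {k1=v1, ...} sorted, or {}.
Answer: {bar=-10, baz=5}

Derivation:
Keep first 2 events (discard last 8):
  after event 1 (t=2: SET bar = -10): {bar=-10}
  after event 2 (t=8: INC baz by 5): {bar=-10, baz=5}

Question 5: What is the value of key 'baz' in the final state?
Answer: 6

Derivation:
Track key 'baz' through all 10 events:
  event 1 (t=2: SET bar = -10): baz unchanged
  event 2 (t=8: INC baz by 5): baz (absent) -> 5
  event 3 (t=13: INC baz by 14): baz 5 -> 19
  event 4 (t=15: DEC bar by 10): baz unchanged
  event 5 (t=25: DEL foo): baz unchanged
  event 6 (t=34: DEL foo): baz unchanged
  event 7 (t=35: SET foo = 43): baz unchanged
  event 8 (t=36: DEC foo by 12): baz unchanged
  event 9 (t=38: DEC baz by 13): baz 19 -> 6
  event 10 (t=42: INC bar by 4): baz unchanged
Final: baz = 6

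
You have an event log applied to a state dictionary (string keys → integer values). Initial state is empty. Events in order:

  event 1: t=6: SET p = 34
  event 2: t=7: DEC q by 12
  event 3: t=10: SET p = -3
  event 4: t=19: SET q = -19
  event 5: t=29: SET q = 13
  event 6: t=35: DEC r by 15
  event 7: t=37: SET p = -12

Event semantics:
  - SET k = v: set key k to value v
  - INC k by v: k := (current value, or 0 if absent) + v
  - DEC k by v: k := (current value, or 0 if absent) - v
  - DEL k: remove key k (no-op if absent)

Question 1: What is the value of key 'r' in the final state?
Track key 'r' through all 7 events:
  event 1 (t=6: SET p = 34): r unchanged
  event 2 (t=7: DEC q by 12): r unchanged
  event 3 (t=10: SET p = -3): r unchanged
  event 4 (t=19: SET q = -19): r unchanged
  event 5 (t=29: SET q = 13): r unchanged
  event 6 (t=35: DEC r by 15): r (absent) -> -15
  event 7 (t=37: SET p = -12): r unchanged
Final: r = -15

Answer: -15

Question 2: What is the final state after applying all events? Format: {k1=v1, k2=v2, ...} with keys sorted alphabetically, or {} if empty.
  after event 1 (t=6: SET p = 34): {p=34}
  after event 2 (t=7: DEC q by 12): {p=34, q=-12}
  after event 3 (t=10: SET p = -3): {p=-3, q=-12}
  after event 4 (t=19: SET q = -19): {p=-3, q=-19}
  after event 5 (t=29: SET q = 13): {p=-3, q=13}
  after event 6 (t=35: DEC r by 15): {p=-3, q=13, r=-15}
  after event 7 (t=37: SET p = -12): {p=-12, q=13, r=-15}

Answer: {p=-12, q=13, r=-15}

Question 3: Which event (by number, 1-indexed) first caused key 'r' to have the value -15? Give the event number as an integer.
Answer: 6

Derivation:
Looking for first event where r becomes -15:
  event 6: r (absent) -> -15  <-- first match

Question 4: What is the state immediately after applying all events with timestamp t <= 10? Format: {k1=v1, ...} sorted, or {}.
Apply events with t <= 10 (3 events):
  after event 1 (t=6: SET p = 34): {p=34}
  after event 2 (t=7: DEC q by 12): {p=34, q=-12}
  after event 3 (t=10: SET p = -3): {p=-3, q=-12}

Answer: {p=-3, q=-12}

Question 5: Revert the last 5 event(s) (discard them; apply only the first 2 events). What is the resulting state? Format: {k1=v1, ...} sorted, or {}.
Answer: {p=34, q=-12}

Derivation:
Keep first 2 events (discard last 5):
  after event 1 (t=6: SET p = 34): {p=34}
  after event 2 (t=7: DEC q by 12): {p=34, q=-12}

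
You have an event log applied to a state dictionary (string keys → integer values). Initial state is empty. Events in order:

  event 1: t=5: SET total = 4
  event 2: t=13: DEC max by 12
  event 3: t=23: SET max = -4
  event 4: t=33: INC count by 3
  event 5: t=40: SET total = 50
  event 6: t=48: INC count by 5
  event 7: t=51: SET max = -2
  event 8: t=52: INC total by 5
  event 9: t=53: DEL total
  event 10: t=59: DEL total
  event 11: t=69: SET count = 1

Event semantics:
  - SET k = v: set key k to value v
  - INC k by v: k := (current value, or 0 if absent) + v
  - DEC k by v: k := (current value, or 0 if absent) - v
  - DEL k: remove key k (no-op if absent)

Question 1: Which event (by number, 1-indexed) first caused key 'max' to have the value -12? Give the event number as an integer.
Answer: 2

Derivation:
Looking for first event where max becomes -12:
  event 2: max (absent) -> -12  <-- first match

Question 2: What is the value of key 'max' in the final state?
Track key 'max' through all 11 events:
  event 1 (t=5: SET total = 4): max unchanged
  event 2 (t=13: DEC max by 12): max (absent) -> -12
  event 3 (t=23: SET max = -4): max -12 -> -4
  event 4 (t=33: INC count by 3): max unchanged
  event 5 (t=40: SET total = 50): max unchanged
  event 6 (t=48: INC count by 5): max unchanged
  event 7 (t=51: SET max = -2): max -4 -> -2
  event 8 (t=52: INC total by 5): max unchanged
  event 9 (t=53: DEL total): max unchanged
  event 10 (t=59: DEL total): max unchanged
  event 11 (t=69: SET count = 1): max unchanged
Final: max = -2

Answer: -2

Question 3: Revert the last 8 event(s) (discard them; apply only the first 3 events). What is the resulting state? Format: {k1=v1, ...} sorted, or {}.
Answer: {max=-4, total=4}

Derivation:
Keep first 3 events (discard last 8):
  after event 1 (t=5: SET total = 4): {total=4}
  after event 2 (t=13: DEC max by 12): {max=-12, total=4}
  after event 3 (t=23: SET max = -4): {max=-4, total=4}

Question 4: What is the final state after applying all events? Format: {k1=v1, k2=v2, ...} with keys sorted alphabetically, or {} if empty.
Answer: {count=1, max=-2}

Derivation:
  after event 1 (t=5: SET total = 4): {total=4}
  after event 2 (t=13: DEC max by 12): {max=-12, total=4}
  after event 3 (t=23: SET max = -4): {max=-4, total=4}
  after event 4 (t=33: INC count by 3): {count=3, max=-4, total=4}
  after event 5 (t=40: SET total = 50): {count=3, max=-4, total=50}
  after event 6 (t=48: INC count by 5): {count=8, max=-4, total=50}
  after event 7 (t=51: SET max = -2): {count=8, max=-2, total=50}
  after event 8 (t=52: INC total by 5): {count=8, max=-2, total=55}
  after event 9 (t=53: DEL total): {count=8, max=-2}
  after event 10 (t=59: DEL total): {count=8, max=-2}
  after event 11 (t=69: SET count = 1): {count=1, max=-2}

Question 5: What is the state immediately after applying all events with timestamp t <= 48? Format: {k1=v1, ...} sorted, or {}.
Answer: {count=8, max=-4, total=50}

Derivation:
Apply events with t <= 48 (6 events):
  after event 1 (t=5: SET total = 4): {total=4}
  after event 2 (t=13: DEC max by 12): {max=-12, total=4}
  after event 3 (t=23: SET max = -4): {max=-4, total=4}
  after event 4 (t=33: INC count by 3): {count=3, max=-4, total=4}
  after event 5 (t=40: SET total = 50): {count=3, max=-4, total=50}
  after event 6 (t=48: INC count by 5): {count=8, max=-4, total=50}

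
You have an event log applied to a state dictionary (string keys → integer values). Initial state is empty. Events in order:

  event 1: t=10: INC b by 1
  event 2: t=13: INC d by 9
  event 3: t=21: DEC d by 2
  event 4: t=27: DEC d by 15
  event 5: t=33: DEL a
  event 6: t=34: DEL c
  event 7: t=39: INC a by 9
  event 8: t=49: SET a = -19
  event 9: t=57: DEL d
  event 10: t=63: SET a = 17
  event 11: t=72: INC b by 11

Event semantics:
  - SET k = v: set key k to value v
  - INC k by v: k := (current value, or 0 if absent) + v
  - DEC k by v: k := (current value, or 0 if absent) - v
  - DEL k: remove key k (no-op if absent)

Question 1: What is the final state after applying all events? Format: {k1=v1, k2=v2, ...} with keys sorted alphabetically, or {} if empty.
  after event 1 (t=10: INC b by 1): {b=1}
  after event 2 (t=13: INC d by 9): {b=1, d=9}
  after event 3 (t=21: DEC d by 2): {b=1, d=7}
  after event 4 (t=27: DEC d by 15): {b=1, d=-8}
  after event 5 (t=33: DEL a): {b=1, d=-8}
  after event 6 (t=34: DEL c): {b=1, d=-8}
  after event 7 (t=39: INC a by 9): {a=9, b=1, d=-8}
  after event 8 (t=49: SET a = -19): {a=-19, b=1, d=-8}
  after event 9 (t=57: DEL d): {a=-19, b=1}
  after event 10 (t=63: SET a = 17): {a=17, b=1}
  after event 11 (t=72: INC b by 11): {a=17, b=12}

Answer: {a=17, b=12}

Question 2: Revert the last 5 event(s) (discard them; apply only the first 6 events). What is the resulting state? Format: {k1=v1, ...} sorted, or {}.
Keep first 6 events (discard last 5):
  after event 1 (t=10: INC b by 1): {b=1}
  after event 2 (t=13: INC d by 9): {b=1, d=9}
  after event 3 (t=21: DEC d by 2): {b=1, d=7}
  after event 4 (t=27: DEC d by 15): {b=1, d=-8}
  after event 5 (t=33: DEL a): {b=1, d=-8}
  after event 6 (t=34: DEL c): {b=1, d=-8}

Answer: {b=1, d=-8}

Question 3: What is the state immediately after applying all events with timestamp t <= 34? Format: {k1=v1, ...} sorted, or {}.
Answer: {b=1, d=-8}

Derivation:
Apply events with t <= 34 (6 events):
  after event 1 (t=10: INC b by 1): {b=1}
  after event 2 (t=13: INC d by 9): {b=1, d=9}
  after event 3 (t=21: DEC d by 2): {b=1, d=7}
  after event 4 (t=27: DEC d by 15): {b=1, d=-8}
  after event 5 (t=33: DEL a): {b=1, d=-8}
  after event 6 (t=34: DEL c): {b=1, d=-8}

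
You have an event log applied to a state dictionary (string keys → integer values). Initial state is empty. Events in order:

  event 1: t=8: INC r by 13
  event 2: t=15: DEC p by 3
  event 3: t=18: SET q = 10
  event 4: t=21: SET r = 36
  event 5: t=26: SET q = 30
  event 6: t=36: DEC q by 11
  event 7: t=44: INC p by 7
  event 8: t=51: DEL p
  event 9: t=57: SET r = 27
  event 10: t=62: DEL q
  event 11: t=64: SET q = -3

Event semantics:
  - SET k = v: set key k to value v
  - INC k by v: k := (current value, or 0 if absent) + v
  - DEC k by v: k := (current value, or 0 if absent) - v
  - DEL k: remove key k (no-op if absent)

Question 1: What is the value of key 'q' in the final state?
Track key 'q' through all 11 events:
  event 1 (t=8: INC r by 13): q unchanged
  event 2 (t=15: DEC p by 3): q unchanged
  event 3 (t=18: SET q = 10): q (absent) -> 10
  event 4 (t=21: SET r = 36): q unchanged
  event 5 (t=26: SET q = 30): q 10 -> 30
  event 6 (t=36: DEC q by 11): q 30 -> 19
  event 7 (t=44: INC p by 7): q unchanged
  event 8 (t=51: DEL p): q unchanged
  event 9 (t=57: SET r = 27): q unchanged
  event 10 (t=62: DEL q): q 19 -> (absent)
  event 11 (t=64: SET q = -3): q (absent) -> -3
Final: q = -3

Answer: -3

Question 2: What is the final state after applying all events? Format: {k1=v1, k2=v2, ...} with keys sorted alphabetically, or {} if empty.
  after event 1 (t=8: INC r by 13): {r=13}
  after event 2 (t=15: DEC p by 3): {p=-3, r=13}
  after event 3 (t=18: SET q = 10): {p=-3, q=10, r=13}
  after event 4 (t=21: SET r = 36): {p=-3, q=10, r=36}
  after event 5 (t=26: SET q = 30): {p=-3, q=30, r=36}
  after event 6 (t=36: DEC q by 11): {p=-3, q=19, r=36}
  after event 7 (t=44: INC p by 7): {p=4, q=19, r=36}
  after event 8 (t=51: DEL p): {q=19, r=36}
  after event 9 (t=57: SET r = 27): {q=19, r=27}
  after event 10 (t=62: DEL q): {r=27}
  after event 11 (t=64: SET q = -3): {q=-3, r=27}

Answer: {q=-3, r=27}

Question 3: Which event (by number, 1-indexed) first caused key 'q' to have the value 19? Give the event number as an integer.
Looking for first event where q becomes 19:
  event 3: q = 10
  event 4: q = 10
  event 5: q = 30
  event 6: q 30 -> 19  <-- first match

Answer: 6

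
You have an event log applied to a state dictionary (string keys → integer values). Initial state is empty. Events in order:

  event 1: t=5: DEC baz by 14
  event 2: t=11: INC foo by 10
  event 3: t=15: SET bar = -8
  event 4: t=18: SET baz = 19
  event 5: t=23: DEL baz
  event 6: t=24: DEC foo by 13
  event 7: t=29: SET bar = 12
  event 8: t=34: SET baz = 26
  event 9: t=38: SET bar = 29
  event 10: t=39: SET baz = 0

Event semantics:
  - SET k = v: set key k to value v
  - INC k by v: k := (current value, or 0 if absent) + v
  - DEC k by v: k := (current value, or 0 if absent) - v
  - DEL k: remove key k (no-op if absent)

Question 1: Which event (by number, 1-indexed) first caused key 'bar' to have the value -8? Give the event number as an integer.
Looking for first event where bar becomes -8:
  event 3: bar (absent) -> -8  <-- first match

Answer: 3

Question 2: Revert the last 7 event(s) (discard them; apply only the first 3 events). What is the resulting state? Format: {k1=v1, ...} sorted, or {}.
Answer: {bar=-8, baz=-14, foo=10}

Derivation:
Keep first 3 events (discard last 7):
  after event 1 (t=5: DEC baz by 14): {baz=-14}
  after event 2 (t=11: INC foo by 10): {baz=-14, foo=10}
  after event 3 (t=15: SET bar = -8): {bar=-8, baz=-14, foo=10}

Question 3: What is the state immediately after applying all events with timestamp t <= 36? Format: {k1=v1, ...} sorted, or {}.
Answer: {bar=12, baz=26, foo=-3}

Derivation:
Apply events with t <= 36 (8 events):
  after event 1 (t=5: DEC baz by 14): {baz=-14}
  after event 2 (t=11: INC foo by 10): {baz=-14, foo=10}
  after event 3 (t=15: SET bar = -8): {bar=-8, baz=-14, foo=10}
  after event 4 (t=18: SET baz = 19): {bar=-8, baz=19, foo=10}
  after event 5 (t=23: DEL baz): {bar=-8, foo=10}
  after event 6 (t=24: DEC foo by 13): {bar=-8, foo=-3}
  after event 7 (t=29: SET bar = 12): {bar=12, foo=-3}
  after event 8 (t=34: SET baz = 26): {bar=12, baz=26, foo=-3}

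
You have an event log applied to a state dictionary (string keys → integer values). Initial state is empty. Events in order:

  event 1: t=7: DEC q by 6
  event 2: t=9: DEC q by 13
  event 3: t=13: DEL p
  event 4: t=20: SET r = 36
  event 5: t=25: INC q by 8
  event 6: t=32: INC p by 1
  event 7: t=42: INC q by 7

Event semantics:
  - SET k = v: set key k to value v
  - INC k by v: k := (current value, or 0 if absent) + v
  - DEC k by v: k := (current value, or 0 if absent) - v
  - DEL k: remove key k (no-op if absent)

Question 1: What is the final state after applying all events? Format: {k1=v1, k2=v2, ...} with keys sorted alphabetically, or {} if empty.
Answer: {p=1, q=-4, r=36}

Derivation:
  after event 1 (t=7: DEC q by 6): {q=-6}
  after event 2 (t=9: DEC q by 13): {q=-19}
  after event 3 (t=13: DEL p): {q=-19}
  after event 4 (t=20: SET r = 36): {q=-19, r=36}
  after event 5 (t=25: INC q by 8): {q=-11, r=36}
  after event 6 (t=32: INC p by 1): {p=1, q=-11, r=36}
  after event 7 (t=42: INC q by 7): {p=1, q=-4, r=36}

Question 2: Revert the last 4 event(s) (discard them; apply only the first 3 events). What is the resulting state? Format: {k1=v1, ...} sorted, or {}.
Answer: {q=-19}

Derivation:
Keep first 3 events (discard last 4):
  after event 1 (t=7: DEC q by 6): {q=-6}
  after event 2 (t=9: DEC q by 13): {q=-19}
  after event 3 (t=13: DEL p): {q=-19}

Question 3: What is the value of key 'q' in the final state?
Track key 'q' through all 7 events:
  event 1 (t=7: DEC q by 6): q (absent) -> -6
  event 2 (t=9: DEC q by 13): q -6 -> -19
  event 3 (t=13: DEL p): q unchanged
  event 4 (t=20: SET r = 36): q unchanged
  event 5 (t=25: INC q by 8): q -19 -> -11
  event 6 (t=32: INC p by 1): q unchanged
  event 7 (t=42: INC q by 7): q -11 -> -4
Final: q = -4

Answer: -4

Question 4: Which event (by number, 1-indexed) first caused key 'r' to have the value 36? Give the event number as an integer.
Looking for first event where r becomes 36:
  event 4: r (absent) -> 36  <-- first match

Answer: 4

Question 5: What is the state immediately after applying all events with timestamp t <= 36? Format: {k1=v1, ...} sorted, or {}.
Answer: {p=1, q=-11, r=36}

Derivation:
Apply events with t <= 36 (6 events):
  after event 1 (t=7: DEC q by 6): {q=-6}
  after event 2 (t=9: DEC q by 13): {q=-19}
  after event 3 (t=13: DEL p): {q=-19}
  after event 4 (t=20: SET r = 36): {q=-19, r=36}
  after event 5 (t=25: INC q by 8): {q=-11, r=36}
  after event 6 (t=32: INC p by 1): {p=1, q=-11, r=36}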